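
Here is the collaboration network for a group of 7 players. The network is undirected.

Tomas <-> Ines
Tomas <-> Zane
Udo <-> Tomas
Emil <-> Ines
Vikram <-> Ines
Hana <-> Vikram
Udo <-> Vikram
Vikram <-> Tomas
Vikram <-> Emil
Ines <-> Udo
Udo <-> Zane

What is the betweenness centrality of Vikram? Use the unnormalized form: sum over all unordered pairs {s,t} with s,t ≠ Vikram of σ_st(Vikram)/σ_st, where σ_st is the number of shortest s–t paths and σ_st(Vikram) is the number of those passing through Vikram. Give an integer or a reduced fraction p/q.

13/2

Pairs whose geodesics pass through Vikram — Zane–Emil: 2/4; Zane–Hana: 2/2; Udo–Emil: 1/2; Udo–Hana: 1; Tomas–Emil: 1/2; Tomas–Hana: 1; Emil–Hana: 1; Ines–Hana: 1.
All other pairs contribute 0.
Summing the contributions gives betweenness(Vikram) = 13/2.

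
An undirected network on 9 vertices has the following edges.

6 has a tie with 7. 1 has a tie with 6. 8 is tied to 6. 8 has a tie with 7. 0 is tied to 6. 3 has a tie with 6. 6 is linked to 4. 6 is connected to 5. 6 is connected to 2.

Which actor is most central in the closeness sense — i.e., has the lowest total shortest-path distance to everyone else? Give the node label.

Farness (sum of distances to all others) for each node — 0:15, 1:15, 2:15, 3:15, 4:15, 5:15, 6:8, 7:14, 8:14.
The smallest farness is 8, for 6, so 6 has the highest closeness.

6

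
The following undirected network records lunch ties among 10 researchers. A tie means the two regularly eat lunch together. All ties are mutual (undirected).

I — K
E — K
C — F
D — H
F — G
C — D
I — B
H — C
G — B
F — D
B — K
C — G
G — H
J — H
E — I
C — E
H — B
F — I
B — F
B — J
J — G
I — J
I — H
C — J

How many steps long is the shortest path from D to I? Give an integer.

2

One shortest route is D – H – I, which uses 2 edges, and D and I are not directly tied, so nothing shorter exists. So d(D,I) = 2.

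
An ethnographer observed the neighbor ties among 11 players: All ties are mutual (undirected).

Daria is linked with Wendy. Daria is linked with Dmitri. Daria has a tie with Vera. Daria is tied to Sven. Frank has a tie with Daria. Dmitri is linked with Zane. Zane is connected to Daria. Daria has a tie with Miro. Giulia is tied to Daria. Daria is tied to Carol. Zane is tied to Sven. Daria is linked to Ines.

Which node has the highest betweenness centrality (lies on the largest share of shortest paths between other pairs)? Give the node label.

Unnormalized betweenness of each node: Carol:0, Daria:85/2, Dmitri:0, Frank:0, Giulia:0, Ines:0, Miro:0, Sven:0, Vera:0, Wendy:0, Zane:1/2.
Daria has the largest value, 85/2, making it the main broker — the node through which the most shortest paths run.

Daria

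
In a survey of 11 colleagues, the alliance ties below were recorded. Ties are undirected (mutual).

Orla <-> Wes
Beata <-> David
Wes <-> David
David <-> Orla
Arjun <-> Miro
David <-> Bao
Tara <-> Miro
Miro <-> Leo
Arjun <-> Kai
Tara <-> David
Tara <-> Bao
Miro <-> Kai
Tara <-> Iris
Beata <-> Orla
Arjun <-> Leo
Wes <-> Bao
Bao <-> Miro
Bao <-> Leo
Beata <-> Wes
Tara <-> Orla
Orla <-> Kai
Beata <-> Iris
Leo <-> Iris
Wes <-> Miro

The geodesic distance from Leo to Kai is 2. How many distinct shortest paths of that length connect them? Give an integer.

The shortest distance is 2. The length-2 paths are: Leo–Miro–Kai; Leo–Arjun–Kai.
That gives 2 distinct shortest paths.

2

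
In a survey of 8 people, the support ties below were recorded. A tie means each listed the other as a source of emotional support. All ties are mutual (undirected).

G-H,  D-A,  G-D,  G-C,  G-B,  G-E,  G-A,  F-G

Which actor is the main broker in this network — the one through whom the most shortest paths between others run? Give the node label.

G

Unnormalized betweenness of each node: A:0, B:0, C:0, D:0, E:0, F:0, G:20, H:0.
G has the largest value, 20, making it the main broker — the node through which the most shortest paths run.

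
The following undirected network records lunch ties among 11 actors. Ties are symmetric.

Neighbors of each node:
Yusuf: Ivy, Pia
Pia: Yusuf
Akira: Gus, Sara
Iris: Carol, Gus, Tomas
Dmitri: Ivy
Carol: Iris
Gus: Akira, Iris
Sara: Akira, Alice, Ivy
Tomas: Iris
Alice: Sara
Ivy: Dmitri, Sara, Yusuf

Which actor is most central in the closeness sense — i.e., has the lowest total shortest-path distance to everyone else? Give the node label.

Sara

Farness (sum of distances to all others) for each node — Akira:24, Alice:32, Carol:41, Dmitri:35, Gus:27, Iris:32, Ivy:26, Pia:42, Sara:23, Tomas:41, Yusuf:33.
The smallest farness is 23, for Sara, so Sara has the highest closeness.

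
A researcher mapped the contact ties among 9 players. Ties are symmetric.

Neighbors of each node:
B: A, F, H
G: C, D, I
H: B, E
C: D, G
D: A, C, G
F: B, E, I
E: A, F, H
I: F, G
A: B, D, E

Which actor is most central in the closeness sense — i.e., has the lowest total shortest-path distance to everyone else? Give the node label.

A

Farness (sum of distances to all others) for each node — A:14, B:15, C:19, D:15, E:15, F:15, G:17, H:20, I:16.
The smallest farness is 14, for A, so A has the highest closeness.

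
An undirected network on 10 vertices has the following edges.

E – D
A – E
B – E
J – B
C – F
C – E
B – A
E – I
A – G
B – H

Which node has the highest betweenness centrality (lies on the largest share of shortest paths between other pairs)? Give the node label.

Unnormalized betweenness of each node: A:8, B:15, C:8, D:0, E:25, F:0, G:0, H:0, I:0, J:0.
E has the largest value, 25, making it the main broker — the node through which the most shortest paths run.

E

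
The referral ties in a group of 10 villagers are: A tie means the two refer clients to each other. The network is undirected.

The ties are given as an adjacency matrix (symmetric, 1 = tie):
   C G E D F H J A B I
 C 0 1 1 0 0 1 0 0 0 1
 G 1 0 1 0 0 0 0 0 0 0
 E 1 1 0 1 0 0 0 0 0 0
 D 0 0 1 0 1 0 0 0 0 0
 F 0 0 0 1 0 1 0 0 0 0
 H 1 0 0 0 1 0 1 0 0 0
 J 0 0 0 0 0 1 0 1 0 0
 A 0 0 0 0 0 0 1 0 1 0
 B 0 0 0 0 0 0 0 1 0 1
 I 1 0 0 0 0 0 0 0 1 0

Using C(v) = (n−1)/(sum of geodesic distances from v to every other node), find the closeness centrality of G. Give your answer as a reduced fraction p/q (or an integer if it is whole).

Distances from G: A:4, B:3, C:1, D:2, E:1, F:3, H:2, I:2, J:3. Sum = 21.
n = 10, so closeness = 9/21 = 3/7.

3/7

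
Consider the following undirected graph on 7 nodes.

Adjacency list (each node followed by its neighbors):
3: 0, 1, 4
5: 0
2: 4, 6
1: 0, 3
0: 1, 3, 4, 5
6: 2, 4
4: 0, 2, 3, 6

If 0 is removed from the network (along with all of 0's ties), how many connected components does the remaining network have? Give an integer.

2

Without 0, the remaining ties split the others into: {5}; {1, 2, 3, 4, 6}.
That's 2 separate components.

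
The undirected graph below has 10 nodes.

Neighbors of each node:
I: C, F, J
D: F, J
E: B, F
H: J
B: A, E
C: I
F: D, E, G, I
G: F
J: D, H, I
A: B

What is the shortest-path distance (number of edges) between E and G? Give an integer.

One shortest route is E – F – G, which uses 2 edges, and E and G are not directly tied, so nothing shorter exists. So d(E,G) = 2.

2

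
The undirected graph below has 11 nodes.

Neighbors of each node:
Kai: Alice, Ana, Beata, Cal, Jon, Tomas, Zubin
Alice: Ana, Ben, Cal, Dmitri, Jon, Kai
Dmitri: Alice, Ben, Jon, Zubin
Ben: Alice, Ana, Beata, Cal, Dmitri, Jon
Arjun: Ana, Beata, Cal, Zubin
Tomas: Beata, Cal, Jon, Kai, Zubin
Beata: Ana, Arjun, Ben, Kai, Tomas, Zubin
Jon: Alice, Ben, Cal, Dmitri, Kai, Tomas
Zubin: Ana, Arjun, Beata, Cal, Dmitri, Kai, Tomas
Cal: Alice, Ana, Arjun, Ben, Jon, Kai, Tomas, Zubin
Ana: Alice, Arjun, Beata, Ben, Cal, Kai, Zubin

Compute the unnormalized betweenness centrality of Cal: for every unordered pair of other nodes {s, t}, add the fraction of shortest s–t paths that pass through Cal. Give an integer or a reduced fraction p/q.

Pairs whose geodesics pass through Cal — Ana–Tomas: 1/4; Ana–Jon: 1/4; Zubin–Ben: 1/4; Zubin–Alice: 1/4; Zubin–Jon: 1/4; Ben–Arjun: 1/3; Ben–Tomas: 1/3; Ben–Kai: 1/5; Arjun–Alice: 1/2; Arjun–Tomas: 1/3; Arjun–Kai: 1/4; Arjun–Jon: 1; Alice–Tomas: 1/3.
All other pairs contribute 0.
Summing the contributions gives betweenness(Cal) = 68/15.

68/15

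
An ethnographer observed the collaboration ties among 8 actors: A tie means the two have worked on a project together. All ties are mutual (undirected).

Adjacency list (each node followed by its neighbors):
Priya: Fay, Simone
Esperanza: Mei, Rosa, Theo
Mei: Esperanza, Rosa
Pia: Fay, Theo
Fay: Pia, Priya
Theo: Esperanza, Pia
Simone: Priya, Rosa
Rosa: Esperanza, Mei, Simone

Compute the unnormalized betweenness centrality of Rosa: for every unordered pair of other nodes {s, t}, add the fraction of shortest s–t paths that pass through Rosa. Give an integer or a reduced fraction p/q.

Pairs whose geodesics pass through Rosa — Mei–Fay: 1/2; Mei–Priya: 1; Mei–Simone: 1; Esperanza–Priya: 1; Esperanza–Simone: 1; Theo–Simone: 1.
All other pairs contribute 0.
Summing the contributions gives betweenness(Rosa) = 11/2.

11/2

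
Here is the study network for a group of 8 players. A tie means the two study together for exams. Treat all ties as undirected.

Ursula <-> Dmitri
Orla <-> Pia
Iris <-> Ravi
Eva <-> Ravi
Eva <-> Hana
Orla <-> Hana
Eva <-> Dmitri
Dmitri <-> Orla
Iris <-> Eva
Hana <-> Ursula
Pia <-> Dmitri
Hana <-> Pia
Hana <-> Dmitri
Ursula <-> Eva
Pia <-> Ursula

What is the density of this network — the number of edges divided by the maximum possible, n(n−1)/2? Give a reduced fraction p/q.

15/28

There are 15 edges and 8 nodes, so the maximum possible is C(8,2) = 28.
Density = 15/28.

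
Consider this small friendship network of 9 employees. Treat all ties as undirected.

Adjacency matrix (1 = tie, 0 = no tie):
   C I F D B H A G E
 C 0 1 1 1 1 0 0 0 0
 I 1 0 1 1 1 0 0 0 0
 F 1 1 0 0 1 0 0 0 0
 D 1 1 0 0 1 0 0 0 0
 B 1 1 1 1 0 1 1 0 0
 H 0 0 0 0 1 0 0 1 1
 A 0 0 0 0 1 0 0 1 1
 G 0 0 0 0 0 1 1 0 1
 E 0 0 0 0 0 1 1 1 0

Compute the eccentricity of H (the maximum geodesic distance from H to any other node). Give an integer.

2

Distances from H: A:2, B:1, C:2, D:2, E:1, F:2, G:1, I:2.
The largest is 2 (to A, C, I, F, and D), so the eccentricity of H is 2.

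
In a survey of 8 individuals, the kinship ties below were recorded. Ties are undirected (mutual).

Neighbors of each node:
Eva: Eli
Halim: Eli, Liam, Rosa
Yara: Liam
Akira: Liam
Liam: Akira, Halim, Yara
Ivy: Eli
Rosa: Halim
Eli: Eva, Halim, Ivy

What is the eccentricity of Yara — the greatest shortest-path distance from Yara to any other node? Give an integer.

Distances from Yara: Akira:2, Eli:3, Eva:4, Halim:2, Ivy:4, Liam:1, Rosa:3.
The largest is 4 (to Ivy and Eva), so the eccentricity of Yara is 4.

4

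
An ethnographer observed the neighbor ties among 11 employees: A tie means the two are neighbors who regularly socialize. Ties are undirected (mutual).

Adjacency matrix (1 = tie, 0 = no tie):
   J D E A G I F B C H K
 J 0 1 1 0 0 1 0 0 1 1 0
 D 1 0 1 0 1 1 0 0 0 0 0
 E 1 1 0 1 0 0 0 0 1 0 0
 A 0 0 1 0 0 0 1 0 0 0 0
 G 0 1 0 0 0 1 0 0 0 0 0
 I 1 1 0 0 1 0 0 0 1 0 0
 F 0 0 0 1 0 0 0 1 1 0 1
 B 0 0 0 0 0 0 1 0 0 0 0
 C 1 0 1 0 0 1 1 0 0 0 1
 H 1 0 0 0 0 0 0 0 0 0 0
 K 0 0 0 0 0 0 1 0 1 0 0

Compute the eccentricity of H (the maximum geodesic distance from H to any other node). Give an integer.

Distances from H: A:3, B:4, C:2, D:2, E:2, F:3, G:3, I:2, J:1, K:3.
The largest is 4 (to B), so the eccentricity of H is 4.

4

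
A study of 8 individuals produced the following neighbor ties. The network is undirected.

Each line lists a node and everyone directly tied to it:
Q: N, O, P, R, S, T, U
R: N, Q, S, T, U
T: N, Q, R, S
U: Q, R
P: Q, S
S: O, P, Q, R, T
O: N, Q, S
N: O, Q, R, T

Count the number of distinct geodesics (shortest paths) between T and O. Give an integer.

3

The shortest distance is 2. The length-2 paths are: T–S–O; T–Q–O; T–N–O.
That gives 3 distinct shortest paths.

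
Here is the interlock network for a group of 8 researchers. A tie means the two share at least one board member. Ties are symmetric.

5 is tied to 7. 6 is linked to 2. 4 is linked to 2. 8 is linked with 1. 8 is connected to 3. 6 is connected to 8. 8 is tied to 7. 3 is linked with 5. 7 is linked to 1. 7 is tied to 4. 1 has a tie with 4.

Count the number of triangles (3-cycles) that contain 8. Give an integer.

8's neighbors: 1, 3, 6, and 7.
Neighbor pairs that are themselves tied: 8–1–7. Each forms one triangle with 8, for 1 in total.

1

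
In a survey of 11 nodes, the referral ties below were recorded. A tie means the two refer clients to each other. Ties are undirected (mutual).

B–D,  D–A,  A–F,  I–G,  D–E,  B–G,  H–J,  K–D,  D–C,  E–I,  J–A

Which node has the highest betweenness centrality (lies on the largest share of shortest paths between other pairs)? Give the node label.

D

Unnormalized betweenness of each node: A:23, B:7, C:0, D:34, E:7, F:0, G:1, H:0, I:1, J:9, K:0.
D has the largest value, 34, making it the main broker — the node through which the most shortest paths run.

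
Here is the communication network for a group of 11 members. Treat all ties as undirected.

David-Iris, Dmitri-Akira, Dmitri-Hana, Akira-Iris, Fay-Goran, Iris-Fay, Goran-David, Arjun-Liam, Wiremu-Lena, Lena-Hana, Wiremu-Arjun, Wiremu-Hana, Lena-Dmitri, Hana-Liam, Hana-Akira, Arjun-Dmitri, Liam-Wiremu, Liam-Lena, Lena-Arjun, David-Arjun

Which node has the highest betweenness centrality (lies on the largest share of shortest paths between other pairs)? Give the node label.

Unnormalized betweenness of each node: Akira:221/30, Arjun:133/10, David:12, Dmitri:27/10, Fay:7/6, Goran:23/12, Hana:65/12, Iris:517/60, Lena:77/60, Liam:37/60, Wiremu:37/60.
Arjun has the largest value, 133/10, making it the main broker — the node through which the most shortest paths run.

Arjun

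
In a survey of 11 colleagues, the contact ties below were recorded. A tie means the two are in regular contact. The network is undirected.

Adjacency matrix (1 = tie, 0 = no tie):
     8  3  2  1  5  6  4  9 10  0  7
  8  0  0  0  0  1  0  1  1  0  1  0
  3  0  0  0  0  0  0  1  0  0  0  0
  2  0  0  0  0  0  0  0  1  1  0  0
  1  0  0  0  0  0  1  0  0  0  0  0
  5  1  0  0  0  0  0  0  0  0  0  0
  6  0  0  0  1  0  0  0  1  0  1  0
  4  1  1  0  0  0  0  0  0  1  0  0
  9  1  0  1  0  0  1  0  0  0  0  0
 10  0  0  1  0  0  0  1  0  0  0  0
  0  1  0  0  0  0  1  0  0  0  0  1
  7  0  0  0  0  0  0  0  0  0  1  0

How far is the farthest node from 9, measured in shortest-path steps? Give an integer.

Distances from 9: 0:2, 1:2, 2:1, 3:3, 4:2, 5:2, 6:1, 7:3, 8:1, 10:2.
The largest is 3 (to 7 and 3), so the eccentricity of 9 is 3.

3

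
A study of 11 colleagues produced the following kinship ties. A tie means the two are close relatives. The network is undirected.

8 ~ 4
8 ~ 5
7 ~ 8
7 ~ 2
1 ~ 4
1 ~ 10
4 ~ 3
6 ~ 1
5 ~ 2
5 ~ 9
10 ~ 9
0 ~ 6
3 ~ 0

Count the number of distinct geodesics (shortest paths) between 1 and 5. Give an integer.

The shortest distance is 3. The length-3 paths are: 1–4–8–5; 1–10–9–5.
That gives 2 distinct shortest paths.

2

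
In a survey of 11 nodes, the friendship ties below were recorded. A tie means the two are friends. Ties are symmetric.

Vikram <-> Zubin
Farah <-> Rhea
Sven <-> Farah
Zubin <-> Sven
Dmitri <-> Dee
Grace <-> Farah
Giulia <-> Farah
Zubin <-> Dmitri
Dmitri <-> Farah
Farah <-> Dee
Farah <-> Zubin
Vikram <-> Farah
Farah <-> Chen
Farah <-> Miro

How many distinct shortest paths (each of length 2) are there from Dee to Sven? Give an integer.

1

The shortest distance is 2, and the only length-2 path is Dee–Farah–Sven. So there is exactly 1 shortest path.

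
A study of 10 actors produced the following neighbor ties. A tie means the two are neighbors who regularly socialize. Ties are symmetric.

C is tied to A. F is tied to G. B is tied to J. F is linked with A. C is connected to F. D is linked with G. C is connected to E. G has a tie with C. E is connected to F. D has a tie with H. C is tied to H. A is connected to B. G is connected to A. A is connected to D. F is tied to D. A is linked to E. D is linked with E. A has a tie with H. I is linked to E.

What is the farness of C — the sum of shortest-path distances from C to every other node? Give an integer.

14

Distances from C: A:1, B:2, D:2, E:1, F:1, G:1, H:1, I:2, J:3.
Sum = 1 + 2 + 2 + 1 + 1 + 1 + 1 + 2 + 3 = 14.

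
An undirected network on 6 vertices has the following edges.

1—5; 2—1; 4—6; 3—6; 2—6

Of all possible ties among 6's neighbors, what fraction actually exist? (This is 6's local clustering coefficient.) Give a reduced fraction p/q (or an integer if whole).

0

6's neighbors: 2, 3, and 4 (k = 3).
Possible neighbor pairs: C(3,2) = 3. Edges among them: none → e = 0.
Clustering(6) = 0/3 = 0.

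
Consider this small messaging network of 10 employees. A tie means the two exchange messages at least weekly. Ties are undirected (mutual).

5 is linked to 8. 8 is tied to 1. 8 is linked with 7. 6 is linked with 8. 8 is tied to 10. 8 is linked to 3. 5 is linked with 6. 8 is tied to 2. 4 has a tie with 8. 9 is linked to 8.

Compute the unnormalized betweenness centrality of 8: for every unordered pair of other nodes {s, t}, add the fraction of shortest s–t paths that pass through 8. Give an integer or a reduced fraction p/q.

35

Pairs whose geodesics pass through 8 — 1–3: 1; 1–10: 1; 1–2: 1; 1–4: 1; 1–7: 1; 1–5: 1; 1–9: 1; 1–6: 1; 3–10: 1; 3–2: 1; 3–4: 1; 3–7: 1; 3–5: 1; 3–9: 1 … (+21 more pairs).
All other pairs contribute 0.
Summing the contributions gives betweenness(8) = 35.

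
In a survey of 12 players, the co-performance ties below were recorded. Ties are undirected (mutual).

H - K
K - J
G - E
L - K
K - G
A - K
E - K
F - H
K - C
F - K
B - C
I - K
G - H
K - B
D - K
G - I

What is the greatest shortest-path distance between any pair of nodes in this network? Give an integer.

2

Eccentricity of each node (its greatest distance to any other): A:2, B:2, C:2, D:2, E:2, F:2, G:2, H:2, I:2, J:2, K:1, L:2.
The maximum eccentricity is 2, realized for instance by the pair I–F via I – K – F. So the diameter is 2.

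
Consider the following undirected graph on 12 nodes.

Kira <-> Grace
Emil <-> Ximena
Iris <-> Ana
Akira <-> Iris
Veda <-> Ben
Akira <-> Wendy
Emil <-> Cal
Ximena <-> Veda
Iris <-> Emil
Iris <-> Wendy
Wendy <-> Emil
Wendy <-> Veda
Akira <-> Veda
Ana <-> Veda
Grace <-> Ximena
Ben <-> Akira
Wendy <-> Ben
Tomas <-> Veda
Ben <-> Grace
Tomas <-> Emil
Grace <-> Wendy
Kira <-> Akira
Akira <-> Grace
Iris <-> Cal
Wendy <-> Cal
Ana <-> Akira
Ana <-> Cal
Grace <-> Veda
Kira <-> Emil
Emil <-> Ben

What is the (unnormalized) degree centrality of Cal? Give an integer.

4

Cal is directly tied to Ana, Emil, Iris, and Wendy. That is 4 neighbors, so the degree of Cal is 4.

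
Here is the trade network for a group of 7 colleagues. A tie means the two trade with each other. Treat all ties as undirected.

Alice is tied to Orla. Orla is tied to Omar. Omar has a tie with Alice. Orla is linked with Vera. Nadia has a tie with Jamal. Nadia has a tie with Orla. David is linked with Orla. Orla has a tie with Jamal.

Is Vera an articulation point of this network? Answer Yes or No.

Even without Vera, every remaining node can still reach every other (the residual graph is connected), so Vera is not a cut vertex.

No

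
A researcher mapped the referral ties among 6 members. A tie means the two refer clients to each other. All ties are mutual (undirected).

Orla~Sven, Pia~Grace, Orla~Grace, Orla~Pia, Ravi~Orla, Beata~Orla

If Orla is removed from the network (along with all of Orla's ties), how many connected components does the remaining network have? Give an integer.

Without Orla, the remaining ties split the others into: {Grace, Pia}; {Beata}; {Sven}; {Ravi}.
That's 4 separate components.

4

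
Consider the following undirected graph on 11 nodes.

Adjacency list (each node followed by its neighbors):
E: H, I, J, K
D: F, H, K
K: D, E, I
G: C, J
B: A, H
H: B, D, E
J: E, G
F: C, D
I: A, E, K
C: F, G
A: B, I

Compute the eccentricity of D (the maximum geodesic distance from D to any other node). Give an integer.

3

Distances from D: A:3, B:2, C:2, E:2, F:1, G:3, H:1, I:2, J:3, K:1.
The largest is 3 (to G, A, and J), so the eccentricity of D is 3.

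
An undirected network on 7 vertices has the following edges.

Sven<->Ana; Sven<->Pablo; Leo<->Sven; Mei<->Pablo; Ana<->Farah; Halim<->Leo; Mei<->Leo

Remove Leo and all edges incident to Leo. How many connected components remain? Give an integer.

Without Leo, the remaining ties split the others into: {Ana, Farah, Mei, Pablo, Sven}; {Halim}.
That's 2 separate components.

2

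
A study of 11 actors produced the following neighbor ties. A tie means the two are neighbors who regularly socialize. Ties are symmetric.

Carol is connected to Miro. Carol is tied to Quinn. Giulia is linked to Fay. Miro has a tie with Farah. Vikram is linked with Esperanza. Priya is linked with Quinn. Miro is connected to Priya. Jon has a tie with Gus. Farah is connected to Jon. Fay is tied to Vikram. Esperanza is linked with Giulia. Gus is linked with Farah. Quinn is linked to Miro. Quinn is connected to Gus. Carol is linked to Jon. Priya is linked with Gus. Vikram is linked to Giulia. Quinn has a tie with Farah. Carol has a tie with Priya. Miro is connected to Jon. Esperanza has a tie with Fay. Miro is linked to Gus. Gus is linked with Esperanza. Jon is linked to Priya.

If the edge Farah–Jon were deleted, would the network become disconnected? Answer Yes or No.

Even without that edge, Farah still reaches Jon via Farah – Gus – Jon, so the network stays connected. Not a bridge.

No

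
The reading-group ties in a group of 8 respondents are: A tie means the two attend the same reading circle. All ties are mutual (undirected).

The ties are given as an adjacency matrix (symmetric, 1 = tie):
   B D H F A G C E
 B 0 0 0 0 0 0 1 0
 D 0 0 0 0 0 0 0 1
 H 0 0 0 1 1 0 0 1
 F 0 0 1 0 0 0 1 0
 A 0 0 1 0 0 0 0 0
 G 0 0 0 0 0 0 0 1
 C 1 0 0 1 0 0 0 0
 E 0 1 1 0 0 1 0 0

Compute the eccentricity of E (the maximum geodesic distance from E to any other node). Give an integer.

Distances from E: A:2, B:4, C:3, D:1, F:2, G:1, H:1.
The largest is 4 (to B), so the eccentricity of E is 4.

4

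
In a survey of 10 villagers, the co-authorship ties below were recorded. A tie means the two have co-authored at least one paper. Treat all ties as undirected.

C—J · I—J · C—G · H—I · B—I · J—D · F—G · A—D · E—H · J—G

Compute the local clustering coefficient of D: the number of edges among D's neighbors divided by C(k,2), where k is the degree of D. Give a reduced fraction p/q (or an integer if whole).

D's neighbors: A and J (k = 2).
Possible neighbor pairs: C(2,2) = 1. Edges among them: none → e = 0.
Clustering(D) = 0/1.

0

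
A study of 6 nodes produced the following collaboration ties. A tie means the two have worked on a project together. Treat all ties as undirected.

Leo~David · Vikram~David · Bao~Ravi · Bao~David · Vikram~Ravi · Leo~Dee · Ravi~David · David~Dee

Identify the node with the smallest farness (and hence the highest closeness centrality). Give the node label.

Farness (sum of distances to all others) for each node — Bao:8, David:5, Dee:8, Leo:8, Ravi:7, Vikram:8.
The smallest farness is 5, for David, so David has the highest closeness.

David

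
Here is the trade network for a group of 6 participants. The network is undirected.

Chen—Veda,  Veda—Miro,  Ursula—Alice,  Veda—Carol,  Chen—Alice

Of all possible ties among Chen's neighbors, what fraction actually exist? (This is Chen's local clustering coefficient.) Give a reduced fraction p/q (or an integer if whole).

Chen's neighbors: Alice and Veda (k = 2).
Possible neighbor pairs: C(2,2) = 1. Edges among them: none → e = 0.
Clustering(Chen) = 0/1.

0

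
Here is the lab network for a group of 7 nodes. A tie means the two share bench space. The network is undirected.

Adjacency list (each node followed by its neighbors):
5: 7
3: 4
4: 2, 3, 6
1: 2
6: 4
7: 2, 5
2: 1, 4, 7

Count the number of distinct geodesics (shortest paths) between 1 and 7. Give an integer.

The shortest distance is 2, and the only length-2 path is 1–2–7. So there is exactly 1 shortest path.

1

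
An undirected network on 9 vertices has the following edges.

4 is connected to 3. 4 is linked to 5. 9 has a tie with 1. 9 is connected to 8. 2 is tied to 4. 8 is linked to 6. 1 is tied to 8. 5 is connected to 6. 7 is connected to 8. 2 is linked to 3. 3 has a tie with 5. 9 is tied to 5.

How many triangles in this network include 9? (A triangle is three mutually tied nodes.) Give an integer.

1

9's neighbors: 1, 5, and 8.
Neighbor pairs that are themselves tied: 9–1–8. Each forms one triangle with 9, for 1 in total.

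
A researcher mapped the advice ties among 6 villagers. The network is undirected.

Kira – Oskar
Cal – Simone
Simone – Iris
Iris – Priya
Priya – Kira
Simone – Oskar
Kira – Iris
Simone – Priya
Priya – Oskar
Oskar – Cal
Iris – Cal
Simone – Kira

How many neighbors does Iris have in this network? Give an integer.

Iris is directly tied to Cal, Kira, Priya, and Simone. That is 4 neighbors, so the degree of Iris is 4.

4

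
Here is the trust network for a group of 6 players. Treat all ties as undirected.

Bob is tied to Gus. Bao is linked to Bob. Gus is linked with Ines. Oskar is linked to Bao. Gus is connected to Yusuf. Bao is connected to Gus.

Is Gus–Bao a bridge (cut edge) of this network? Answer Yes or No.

No

Even without that edge, Gus still reaches Bao via Gus – Bob – Bao, so the network stays connected. Not a bridge.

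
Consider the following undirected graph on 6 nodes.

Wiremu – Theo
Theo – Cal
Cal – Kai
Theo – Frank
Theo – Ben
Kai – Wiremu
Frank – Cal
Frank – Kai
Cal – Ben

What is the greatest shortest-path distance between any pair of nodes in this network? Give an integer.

2

Eccentricity of each node (its greatest distance to any other): Ben:2, Cal:2, Frank:2, Kai:2, Theo:2, Wiremu:2.
The maximum eccentricity is 2, realized for instance by the pair Kai–Theo via Kai – Cal – Theo. So the diameter is 2.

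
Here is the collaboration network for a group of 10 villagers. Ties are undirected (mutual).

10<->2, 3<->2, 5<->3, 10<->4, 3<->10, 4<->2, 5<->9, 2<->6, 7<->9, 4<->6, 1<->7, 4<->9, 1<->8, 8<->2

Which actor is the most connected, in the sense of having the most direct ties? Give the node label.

Degrees — 1:2, 2:5, 3:3, 4:4, 5:2, 6:2, 7:2, 8:2, 9:3, 10:3.
The maximum is 5, attained only by 2.

2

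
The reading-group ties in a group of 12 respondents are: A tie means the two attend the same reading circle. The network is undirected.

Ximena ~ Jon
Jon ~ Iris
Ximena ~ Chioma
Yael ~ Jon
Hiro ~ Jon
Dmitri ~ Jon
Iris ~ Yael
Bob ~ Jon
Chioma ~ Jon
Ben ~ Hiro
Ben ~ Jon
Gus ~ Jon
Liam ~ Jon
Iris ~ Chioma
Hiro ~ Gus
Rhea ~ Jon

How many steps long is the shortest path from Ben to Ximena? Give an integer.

One shortest route is Ben – Jon – Ximena, which uses 2 edges, and Ben and Ximena are not directly tied, so nothing shorter exists. So d(Ben,Ximena) = 2.

2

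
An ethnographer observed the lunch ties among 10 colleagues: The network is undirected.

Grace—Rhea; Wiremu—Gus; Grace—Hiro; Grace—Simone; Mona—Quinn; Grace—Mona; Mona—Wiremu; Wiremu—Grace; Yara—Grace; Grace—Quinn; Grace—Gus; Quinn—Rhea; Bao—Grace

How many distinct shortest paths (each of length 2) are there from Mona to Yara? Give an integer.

1

The shortest distance is 2, and the only length-2 path is Mona–Grace–Yara. So there is exactly 1 shortest path.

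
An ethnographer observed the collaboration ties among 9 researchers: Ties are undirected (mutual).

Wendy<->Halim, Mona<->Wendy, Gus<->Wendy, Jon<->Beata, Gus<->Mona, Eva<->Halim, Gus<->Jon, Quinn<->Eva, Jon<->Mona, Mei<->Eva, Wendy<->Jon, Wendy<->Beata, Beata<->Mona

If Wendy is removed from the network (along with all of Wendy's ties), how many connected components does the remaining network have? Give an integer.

Without Wendy, the remaining ties split the others into: {Beata, Gus, Jon, Mona}; {Eva, Halim, Mei, Quinn}.
That's 2 separate components.

2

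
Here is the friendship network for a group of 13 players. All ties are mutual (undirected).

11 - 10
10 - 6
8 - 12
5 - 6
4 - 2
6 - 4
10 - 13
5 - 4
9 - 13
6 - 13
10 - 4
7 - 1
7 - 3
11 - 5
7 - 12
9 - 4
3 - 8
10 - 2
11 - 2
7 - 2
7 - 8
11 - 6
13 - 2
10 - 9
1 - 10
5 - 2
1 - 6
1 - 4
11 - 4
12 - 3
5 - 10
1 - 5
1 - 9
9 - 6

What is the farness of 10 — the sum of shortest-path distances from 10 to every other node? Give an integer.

19

Distances from 10: 1:1, 2:1, 3:3, 4:1, 5:1, 6:1, 7:2, 8:3, 9:1, 11:1, 12:3, 13:1.
Sum = 1 + 1 + 3 + 1 + 1 + 1 + 2 + 3 + 1 + 1 + 3 + 1 = 19.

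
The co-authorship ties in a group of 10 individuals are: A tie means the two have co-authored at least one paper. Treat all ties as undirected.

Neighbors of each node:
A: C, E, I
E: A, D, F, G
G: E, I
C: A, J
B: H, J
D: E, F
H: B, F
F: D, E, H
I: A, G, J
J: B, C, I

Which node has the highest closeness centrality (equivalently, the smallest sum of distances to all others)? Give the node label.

Farness (sum of distances to all others) for each node — A:17, B:20, C:20, D:21, E:16, F:18, G:19, H:20, I:18, J:19.
The smallest farness is 16, for E, so E has the highest closeness.

E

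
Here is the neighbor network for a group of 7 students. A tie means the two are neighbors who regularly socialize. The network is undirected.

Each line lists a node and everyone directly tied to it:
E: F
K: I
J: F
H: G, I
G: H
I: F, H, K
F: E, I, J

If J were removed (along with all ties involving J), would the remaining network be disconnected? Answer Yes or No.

Even without J, every remaining node can still reach every other (the residual graph is connected), so J is not a cut vertex.

No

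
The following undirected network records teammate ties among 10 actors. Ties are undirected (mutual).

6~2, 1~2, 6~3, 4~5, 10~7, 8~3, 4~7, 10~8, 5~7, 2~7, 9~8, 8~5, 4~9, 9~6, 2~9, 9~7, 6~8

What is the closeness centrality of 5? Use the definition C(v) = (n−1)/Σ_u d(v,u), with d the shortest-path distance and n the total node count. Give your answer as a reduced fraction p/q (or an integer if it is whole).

9/16

Distances from 5: 1:3, 2:2, 3:2, 4:1, 6:2, 7:1, 8:1, 9:2, 10:2. Sum = 16.
n = 10, so closeness = 9/16.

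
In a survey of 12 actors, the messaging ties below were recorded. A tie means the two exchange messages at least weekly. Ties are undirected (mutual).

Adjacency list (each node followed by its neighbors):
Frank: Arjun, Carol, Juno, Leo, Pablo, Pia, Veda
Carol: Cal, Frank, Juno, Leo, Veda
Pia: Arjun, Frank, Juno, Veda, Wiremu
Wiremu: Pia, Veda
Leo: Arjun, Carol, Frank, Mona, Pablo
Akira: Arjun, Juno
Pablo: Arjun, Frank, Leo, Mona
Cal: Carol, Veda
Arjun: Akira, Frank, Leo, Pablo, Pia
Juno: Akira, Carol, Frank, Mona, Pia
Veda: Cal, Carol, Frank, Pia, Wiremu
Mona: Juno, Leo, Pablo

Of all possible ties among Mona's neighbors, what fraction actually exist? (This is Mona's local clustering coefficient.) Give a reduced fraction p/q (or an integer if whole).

1/3

Mona's neighbors: Juno, Leo, and Pablo (k = 3).
Possible neighbor pairs: C(3,2) = 3. Edges among them: Leo–Pablo → e = 1.
Clustering(Mona) = 1/3.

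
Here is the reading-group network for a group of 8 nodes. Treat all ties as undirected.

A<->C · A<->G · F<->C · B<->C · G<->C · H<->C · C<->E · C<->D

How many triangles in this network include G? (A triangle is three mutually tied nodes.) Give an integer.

1

G's neighbors: A and C.
Neighbor pairs that are themselves tied: G–A–C. Each forms one triangle with G, for 1 in total.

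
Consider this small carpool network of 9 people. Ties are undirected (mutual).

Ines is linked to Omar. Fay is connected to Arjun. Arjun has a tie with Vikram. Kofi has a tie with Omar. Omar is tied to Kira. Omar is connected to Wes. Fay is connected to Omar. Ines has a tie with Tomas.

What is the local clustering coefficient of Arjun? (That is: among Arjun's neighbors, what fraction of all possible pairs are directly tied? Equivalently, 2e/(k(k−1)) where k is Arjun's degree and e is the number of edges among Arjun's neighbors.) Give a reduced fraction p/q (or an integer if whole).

0

Arjun's neighbors: Fay and Vikram (k = 2).
Possible neighbor pairs: C(2,2) = 1. Edges among them: none → e = 0.
Clustering(Arjun) = 0/1.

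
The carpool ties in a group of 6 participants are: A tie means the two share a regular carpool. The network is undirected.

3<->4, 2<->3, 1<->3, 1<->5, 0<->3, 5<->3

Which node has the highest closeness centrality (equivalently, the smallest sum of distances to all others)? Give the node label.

3

Farness (sum of distances to all others) for each node — 0:9, 1:8, 2:9, 3:5, 4:9, 5:8.
The smallest farness is 5, for 3, so 3 has the highest closeness.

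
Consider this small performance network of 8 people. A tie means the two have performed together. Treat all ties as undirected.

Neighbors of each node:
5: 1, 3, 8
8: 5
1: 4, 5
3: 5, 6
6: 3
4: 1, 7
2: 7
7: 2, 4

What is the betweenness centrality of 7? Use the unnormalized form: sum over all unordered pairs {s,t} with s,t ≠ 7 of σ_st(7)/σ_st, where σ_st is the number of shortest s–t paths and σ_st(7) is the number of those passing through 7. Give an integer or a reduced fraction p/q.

Pairs whose geodesics pass through 7 — 8–2: 1; 2–1: 1; 2–3: 1; 2–6: 1; 2–5: 1; 2–4: 1.
All other pairs contribute 0.
Summing the contributions gives betweenness(7) = 6.

6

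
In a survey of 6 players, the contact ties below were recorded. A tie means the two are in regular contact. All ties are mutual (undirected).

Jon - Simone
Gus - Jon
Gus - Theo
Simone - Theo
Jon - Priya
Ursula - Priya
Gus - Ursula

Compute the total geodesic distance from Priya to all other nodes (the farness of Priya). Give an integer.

Distances from Priya: Gus:2, Jon:1, Simone:2, Theo:3, Ursula:1.
Sum = 2 + 1 + 2 + 3 + 1 = 9.

9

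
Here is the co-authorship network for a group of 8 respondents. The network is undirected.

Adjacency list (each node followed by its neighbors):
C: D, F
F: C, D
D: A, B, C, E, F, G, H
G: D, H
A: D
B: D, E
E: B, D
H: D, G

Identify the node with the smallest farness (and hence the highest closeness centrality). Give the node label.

Farness (sum of distances to all others) for each node — A:13, B:12, C:12, D:7, E:12, F:12, G:12, H:12.
The smallest farness is 7, for D, so D has the highest closeness.

D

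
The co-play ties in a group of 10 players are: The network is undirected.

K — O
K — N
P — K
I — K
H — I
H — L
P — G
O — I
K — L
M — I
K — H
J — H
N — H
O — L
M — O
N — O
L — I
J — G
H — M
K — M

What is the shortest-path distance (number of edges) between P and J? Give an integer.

One shortest route is P – G – J, which uses 2 edges, and P and J are not directly tied, so nothing shorter exists. So d(P,J) = 2.

2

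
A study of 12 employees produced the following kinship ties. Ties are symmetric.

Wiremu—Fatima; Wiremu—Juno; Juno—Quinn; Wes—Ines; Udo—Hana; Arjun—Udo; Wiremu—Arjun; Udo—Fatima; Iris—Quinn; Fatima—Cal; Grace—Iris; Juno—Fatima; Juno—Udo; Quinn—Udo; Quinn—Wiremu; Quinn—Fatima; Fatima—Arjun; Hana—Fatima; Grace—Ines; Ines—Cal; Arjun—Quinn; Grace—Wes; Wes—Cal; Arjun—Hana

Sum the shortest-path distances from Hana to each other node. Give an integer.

Distances from Hana: Arjun:1, Cal:2, Fatima:1, Grace:4, Ines:3, Iris:3, Juno:2, Quinn:2, Udo:1, Wes:3, Wiremu:2.
Sum = 1 + 2 + 1 + 4 + 3 + 3 + 2 + 2 + 1 + 3 + 2 = 24.

24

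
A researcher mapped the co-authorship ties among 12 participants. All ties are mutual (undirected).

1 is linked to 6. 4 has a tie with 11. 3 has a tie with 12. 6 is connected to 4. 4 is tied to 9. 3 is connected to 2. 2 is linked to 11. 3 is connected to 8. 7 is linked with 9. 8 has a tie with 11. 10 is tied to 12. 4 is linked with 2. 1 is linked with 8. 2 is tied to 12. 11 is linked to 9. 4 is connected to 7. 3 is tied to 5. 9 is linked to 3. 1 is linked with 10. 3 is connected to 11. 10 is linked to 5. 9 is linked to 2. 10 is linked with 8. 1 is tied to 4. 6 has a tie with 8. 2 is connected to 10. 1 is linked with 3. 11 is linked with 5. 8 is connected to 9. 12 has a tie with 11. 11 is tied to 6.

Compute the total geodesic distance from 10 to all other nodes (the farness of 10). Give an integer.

18

Distances from 10: 1:1, 2:1, 3:2, 4:2, 5:1, 6:2, 7:3, 8:1, 9:2, 11:2, 12:1.
Sum = 1 + 1 + 2 + 2 + 1 + 2 + 3 + 1 + 2 + 2 + 1 = 18.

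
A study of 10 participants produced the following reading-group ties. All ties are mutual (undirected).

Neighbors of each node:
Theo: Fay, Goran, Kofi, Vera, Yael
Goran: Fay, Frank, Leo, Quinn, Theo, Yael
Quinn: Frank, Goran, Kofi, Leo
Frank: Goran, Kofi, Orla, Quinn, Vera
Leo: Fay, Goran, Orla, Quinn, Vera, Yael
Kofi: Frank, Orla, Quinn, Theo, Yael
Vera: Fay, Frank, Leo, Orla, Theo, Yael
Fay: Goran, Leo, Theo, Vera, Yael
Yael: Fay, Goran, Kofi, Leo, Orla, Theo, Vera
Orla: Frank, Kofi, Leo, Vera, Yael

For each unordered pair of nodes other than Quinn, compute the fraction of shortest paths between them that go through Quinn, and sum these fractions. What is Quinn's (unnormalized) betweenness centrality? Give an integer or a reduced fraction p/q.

Pairs whose geodesics pass through Quinn — Goran–Kofi: 1/4; Leo–Frank: 1/4; Leo–Kofi: 1/3.
All other pairs contribute 0.
Summing the contributions gives betweenness(Quinn) = 5/6.

5/6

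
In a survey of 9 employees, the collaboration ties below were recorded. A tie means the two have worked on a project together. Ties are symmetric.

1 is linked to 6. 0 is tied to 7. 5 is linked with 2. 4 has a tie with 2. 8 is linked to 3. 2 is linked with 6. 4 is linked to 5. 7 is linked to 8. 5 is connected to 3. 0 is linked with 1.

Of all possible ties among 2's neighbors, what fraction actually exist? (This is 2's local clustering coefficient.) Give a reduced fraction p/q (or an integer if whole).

1/3

2's neighbors: 4, 5, and 6 (k = 3).
Possible neighbor pairs: C(3,2) = 3. Edges among them: 4–5 → e = 1.
Clustering(2) = 1/3.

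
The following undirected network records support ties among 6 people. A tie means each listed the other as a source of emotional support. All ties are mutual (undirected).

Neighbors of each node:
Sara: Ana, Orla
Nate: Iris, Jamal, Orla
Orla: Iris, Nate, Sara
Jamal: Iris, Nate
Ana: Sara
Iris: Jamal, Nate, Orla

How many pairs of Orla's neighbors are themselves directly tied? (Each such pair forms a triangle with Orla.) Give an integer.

1

Orla's neighbors: Iris, Nate, and Sara.
Neighbor pairs that are themselves tied: Orla–Iris–Nate. Each forms one triangle with Orla, for 1 in total.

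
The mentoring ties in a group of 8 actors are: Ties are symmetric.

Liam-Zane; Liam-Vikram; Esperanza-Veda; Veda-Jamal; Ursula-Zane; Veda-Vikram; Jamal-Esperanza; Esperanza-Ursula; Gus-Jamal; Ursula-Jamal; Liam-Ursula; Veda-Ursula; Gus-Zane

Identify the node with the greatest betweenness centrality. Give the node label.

Unnormalized betweenness of each node: Esperanza:0, Gus:1/2, Jamal:3, Liam:2, Ursula:5, Veda:3, Vikram:1/2, Zane:2.
Ursula has the largest value, 5, making it the main broker — the node through which the most shortest paths run.

Ursula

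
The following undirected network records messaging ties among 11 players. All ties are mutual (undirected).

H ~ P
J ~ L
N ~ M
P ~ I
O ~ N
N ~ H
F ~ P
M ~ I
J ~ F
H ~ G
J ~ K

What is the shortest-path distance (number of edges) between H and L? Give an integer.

One shortest route is H – P – F – J – L, which uses 4 edges, and at distance 3 from H we only reach {J}, which does not include L. So d(H,L) = 4.

4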